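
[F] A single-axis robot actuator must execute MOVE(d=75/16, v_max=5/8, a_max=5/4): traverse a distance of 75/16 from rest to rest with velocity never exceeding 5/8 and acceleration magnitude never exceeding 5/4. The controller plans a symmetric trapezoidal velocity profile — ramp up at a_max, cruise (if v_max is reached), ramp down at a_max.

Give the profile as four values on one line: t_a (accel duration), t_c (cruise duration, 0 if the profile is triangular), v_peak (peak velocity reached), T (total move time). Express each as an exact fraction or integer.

vₘ²/aₘ = (5/8)²/(5/4) = 5/16
75/16 ≥ 5/16 ⇒ cruise phase
t_a = (5/8)/(5/4) = 1/2; v_peak = 5/8
d_cruise = 75/16 − 5/16 = 35/8; t_c = (35/8)/(5/8) = 7
T = 2·1/2 + 7 = 8

t_a=1/2 t_c=7 v_peak=5/8 T=8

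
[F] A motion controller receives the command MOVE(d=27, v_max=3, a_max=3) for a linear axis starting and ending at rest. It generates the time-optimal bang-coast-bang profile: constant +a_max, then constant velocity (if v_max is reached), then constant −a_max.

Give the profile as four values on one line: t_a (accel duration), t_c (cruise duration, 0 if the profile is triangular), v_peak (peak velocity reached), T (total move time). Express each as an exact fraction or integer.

v_max²/a_max = 3²/3 = 3
27 ≥ 3 ⇒ cruise phase
t_a = 3/3 = 1; v_peak = 3
d_cruise = 27 − 3 = 24; t_c = 24/3 = 8
T = 2·1 + 8 = 10

t_a=1 t_c=8 v_peak=3 T=10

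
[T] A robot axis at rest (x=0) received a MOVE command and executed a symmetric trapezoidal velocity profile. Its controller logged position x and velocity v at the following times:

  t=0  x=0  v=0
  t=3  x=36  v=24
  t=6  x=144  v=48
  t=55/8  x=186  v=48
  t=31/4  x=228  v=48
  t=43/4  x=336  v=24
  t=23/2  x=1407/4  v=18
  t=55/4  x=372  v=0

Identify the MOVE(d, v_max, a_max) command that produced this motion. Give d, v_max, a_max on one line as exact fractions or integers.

d=372 v_max=48 a_max=8

final state: t=55/4, x=372, v=0 → d = 372
a_max = (24−0)/(3−0) = 8
max v = 48 over t∈[6,31/4] → v_max = 48
check: 48·(6+7/4) = 372 ✓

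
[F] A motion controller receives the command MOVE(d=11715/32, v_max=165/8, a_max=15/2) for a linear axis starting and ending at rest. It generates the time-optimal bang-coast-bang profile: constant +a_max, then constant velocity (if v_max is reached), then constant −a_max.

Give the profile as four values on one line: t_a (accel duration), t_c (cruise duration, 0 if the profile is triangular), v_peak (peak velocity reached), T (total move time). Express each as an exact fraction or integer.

t_a=11/4 t_c=15 v_peak=165/8 T=41/2

(v_max)²/a_max = (165/8)²/(15/2) = 1815/32
11715/32 ≥ 1815/32 → trapezoidal
t_a = (165/8)/(15/2) = 11/4; v_peak = 165/8
d_cruise = 11715/32 − 1815/32 = 2475/8; t_c = (2475/8)/(165/8) = 15
T = 2·11/4 + 15 = 41/2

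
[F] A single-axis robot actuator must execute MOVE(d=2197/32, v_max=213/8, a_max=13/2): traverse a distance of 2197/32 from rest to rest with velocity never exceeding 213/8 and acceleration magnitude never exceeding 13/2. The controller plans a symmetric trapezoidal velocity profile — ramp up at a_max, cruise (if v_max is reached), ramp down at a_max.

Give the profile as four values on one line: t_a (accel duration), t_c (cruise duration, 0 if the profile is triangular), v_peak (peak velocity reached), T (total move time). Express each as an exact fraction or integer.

v_max²/a_max = (213/8)²/(13/2) = 45369/416
2197/32 < 45369/416 ⇒ no cruise
v_peak = √(2197/32·13/2) = √(28561/64) = 169/8
t_a = (169/8)/(13/2) = 13/4; t_c = 0
T = 2·13/4 = 13/2

t_a=13/4 t_c=0 v_peak=169/8 T=13/2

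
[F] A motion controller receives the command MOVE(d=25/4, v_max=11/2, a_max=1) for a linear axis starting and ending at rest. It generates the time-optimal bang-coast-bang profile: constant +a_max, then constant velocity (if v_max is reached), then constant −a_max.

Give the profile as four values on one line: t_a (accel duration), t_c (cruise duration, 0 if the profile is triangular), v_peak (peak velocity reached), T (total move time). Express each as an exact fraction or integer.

vₘ²/aₘ = (11/2)²/1 = 121/4
25/4 < 121/4 → triangular
v_peak = √(25/4·1) = √(25/4) = 5/2
t_a = (5/2)/1 = 5/2; t_c = 0
T = 2·5/2 = 5

t_a=5/2 t_c=0 v_peak=5/2 T=5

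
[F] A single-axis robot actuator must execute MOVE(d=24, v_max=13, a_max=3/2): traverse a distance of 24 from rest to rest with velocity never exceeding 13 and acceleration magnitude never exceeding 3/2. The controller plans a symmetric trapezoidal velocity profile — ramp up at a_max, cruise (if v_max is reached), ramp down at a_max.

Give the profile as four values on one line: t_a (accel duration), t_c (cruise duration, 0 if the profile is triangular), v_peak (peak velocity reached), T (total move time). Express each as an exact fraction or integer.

t_a=4 t_c=0 v_peak=6 T=8

v_max²/a_max = 13²/(3/2) = 338/3
24 < 338/3 → triangular
v_peak = √(24·3/2) = √36 = 6
t_a = 6/(3/2) = 4; t_c = 0
T = 2·4 = 8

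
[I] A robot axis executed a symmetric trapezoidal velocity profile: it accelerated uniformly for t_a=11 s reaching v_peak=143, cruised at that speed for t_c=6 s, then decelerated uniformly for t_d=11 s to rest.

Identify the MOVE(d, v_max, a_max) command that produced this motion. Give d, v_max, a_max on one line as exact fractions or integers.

d=2431 v_max=143 a_max=13

a_max = 143/11 = 13
d_a = ½·143·11 = 1573/2; d_c = 143·6 = 858
d = 2·1573/2 + 858 = 2431
t_c = 6 > 0 → v_max = v_peak = 143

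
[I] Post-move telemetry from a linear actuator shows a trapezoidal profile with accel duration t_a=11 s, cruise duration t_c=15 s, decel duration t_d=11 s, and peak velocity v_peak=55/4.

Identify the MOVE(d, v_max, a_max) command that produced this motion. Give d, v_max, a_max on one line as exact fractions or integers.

a_max = (55/4)/11 = 5/4
d_a = ½·55/4·11 = 605/8; d_c = 55/4·15 = 825/4
d = 2·605/8 + 825/4 = 715/2
t_c = 15 > 0 ⇒ limit active, v_max = 55/4

d=715/2 v_max=55/4 a_max=5/4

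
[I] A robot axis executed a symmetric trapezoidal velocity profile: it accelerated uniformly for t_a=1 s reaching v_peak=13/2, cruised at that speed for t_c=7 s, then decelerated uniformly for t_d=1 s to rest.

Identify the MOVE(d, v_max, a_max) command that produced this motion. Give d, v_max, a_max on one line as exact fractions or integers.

d=52 v_max=13/2 a_max=13/2

a_max = (13/2)/1 = 13/2
d_a = ½·13/2·1 = 13/4; d_c = 13/2·7 = 91/2
d = 2·13/4 + 91/2 = 52
t_c = 7 > 0 so v_max = 13/2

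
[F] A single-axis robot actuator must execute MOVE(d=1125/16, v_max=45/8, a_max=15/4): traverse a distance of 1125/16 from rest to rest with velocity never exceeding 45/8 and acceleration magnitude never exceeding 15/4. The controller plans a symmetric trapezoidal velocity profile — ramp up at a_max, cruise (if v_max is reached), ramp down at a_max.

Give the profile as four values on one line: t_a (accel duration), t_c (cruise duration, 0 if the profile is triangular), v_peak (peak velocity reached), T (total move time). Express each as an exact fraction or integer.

t_a=3/2 t_c=11 v_peak=45/8 T=14

vₘ²/aₘ = (45/8)²/(15/4) = 135/16
1125/16 ≥ 135/16 ⇒ cruise phase
t_a = (45/8)/(15/4) = 3/2; v_peak = 45/8
d_cruise = 1125/16 − 135/16 = 495/8; t_c = (495/8)/(45/8) = 11
T = 2·3/2 + 11 = 14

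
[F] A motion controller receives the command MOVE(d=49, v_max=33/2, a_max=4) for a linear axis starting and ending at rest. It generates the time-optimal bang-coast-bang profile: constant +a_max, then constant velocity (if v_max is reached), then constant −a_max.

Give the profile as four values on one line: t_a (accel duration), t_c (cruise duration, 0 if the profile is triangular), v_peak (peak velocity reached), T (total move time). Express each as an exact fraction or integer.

vₘ²/aₘ = (33/2)²/4 = 1089/16
49 < 1089/16 ⇒ no cruise
v_peak = √(49·4) = √196 = 14
t_a = 14/4 = 7/2; t_c = 0
T = 2·7/2 = 7

t_a=7/2 t_c=0 v_peak=14 T=7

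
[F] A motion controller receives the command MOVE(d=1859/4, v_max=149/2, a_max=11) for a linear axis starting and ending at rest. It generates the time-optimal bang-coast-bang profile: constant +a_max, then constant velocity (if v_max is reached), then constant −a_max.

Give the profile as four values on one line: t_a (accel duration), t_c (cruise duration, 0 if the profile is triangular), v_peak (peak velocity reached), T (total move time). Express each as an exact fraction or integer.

t_a=13/2 t_c=0 v_peak=143/2 T=13

v_max²/a_max = (149/2)²/11 = 22201/44
1859/4 < 22201/44 → triangular
v_peak = √(1859/4·11) = √(20449/4) = 143/2
t_a = (143/2)/11 = 13/2; t_c = 0
T = 2·13/2 = 13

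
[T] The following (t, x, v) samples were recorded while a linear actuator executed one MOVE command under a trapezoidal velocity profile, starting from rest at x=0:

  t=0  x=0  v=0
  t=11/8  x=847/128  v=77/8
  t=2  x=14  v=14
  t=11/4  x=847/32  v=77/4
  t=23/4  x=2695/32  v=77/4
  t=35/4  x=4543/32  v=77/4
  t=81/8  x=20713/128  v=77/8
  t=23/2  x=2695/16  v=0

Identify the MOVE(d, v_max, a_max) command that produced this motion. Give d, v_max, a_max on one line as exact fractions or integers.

d=2695/16 v_max=77/4 a_max=7

final state: t=23/2, x=2695/16, v=0 → d = 2695/16
a_max = (77/8−0)/(11/8−0) = 7
max v = 77/4 over t∈[11/4,35/4] → v_max = 77/4
check: 77/4·(11/4+6) = 2695/16 ✓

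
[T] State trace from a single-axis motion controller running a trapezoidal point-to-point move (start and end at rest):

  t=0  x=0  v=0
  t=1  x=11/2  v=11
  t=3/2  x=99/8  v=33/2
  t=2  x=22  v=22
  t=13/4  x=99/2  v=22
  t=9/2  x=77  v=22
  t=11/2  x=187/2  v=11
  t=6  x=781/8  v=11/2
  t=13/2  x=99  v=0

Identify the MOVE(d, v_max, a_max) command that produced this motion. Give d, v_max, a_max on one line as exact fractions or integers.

d=99 v_max=22 a_max=11

final state: t=13/2, x=99, v=0 → d = 99
a_max = (11−0)/(1−0) = 11
max v = 22 over t∈[2,9/2] → v_max = 22
check: 22·(2+5/2) = 99 ✓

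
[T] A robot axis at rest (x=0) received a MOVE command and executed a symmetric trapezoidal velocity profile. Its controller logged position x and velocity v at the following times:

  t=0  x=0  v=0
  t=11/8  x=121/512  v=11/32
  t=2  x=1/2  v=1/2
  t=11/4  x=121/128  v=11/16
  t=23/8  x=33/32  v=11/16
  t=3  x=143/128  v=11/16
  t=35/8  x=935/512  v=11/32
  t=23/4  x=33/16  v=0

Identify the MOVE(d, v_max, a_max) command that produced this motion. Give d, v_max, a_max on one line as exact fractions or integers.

final state: t=23/4, x=33/16, v=0 → d = 33/16
a_max = (11/32−0)/(11/8−0) = 1/4
max v = 11/16 over t∈[11/4,3] → v_max = 11/16
check: 11/16·(11/4+1/4) = 33/16 ✓

d=33/16 v_max=11/16 a_max=1/4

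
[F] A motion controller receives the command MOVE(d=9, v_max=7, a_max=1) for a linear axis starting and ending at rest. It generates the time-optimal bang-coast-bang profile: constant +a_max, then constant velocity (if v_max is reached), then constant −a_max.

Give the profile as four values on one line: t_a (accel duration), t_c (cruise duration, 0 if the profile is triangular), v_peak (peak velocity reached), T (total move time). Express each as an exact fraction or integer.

t_a=3 t_c=0 v_peak=3 T=6

vₘ²/aₘ = 7²/1 = 49
9 < 49 so t_c = 0
v_peak = √(9·1) = √9 = 3
t_a = 3/1 = 3; t_c = 0
T = 2·3 = 6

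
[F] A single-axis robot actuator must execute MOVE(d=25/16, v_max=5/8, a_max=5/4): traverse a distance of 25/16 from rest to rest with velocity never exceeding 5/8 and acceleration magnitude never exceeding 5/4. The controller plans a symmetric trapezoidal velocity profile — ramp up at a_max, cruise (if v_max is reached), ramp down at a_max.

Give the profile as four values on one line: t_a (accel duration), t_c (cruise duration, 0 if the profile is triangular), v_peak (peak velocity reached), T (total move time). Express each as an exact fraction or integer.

t_a=1/2 t_c=2 v_peak=5/8 T=3

(v_max)²/a_max = (5/8)²/(5/4) = 5/16
25/16 ≥ 5/16 ⇒ cruise phase
t_a = (5/8)/(5/4) = 1/2; v_peak = 5/8
d_cruise = 25/16 − 5/16 = 5/4; t_c = (5/4)/(5/8) = 2
T = 2·1/2 + 2 = 3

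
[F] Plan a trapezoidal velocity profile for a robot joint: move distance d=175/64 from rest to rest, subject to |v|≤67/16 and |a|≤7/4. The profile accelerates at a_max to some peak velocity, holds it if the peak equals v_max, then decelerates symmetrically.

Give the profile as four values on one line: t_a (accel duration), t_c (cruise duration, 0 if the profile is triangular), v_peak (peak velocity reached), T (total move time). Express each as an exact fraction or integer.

t_a=5/4 t_c=0 v_peak=35/16 T=5/2

vₘ²/aₘ = (67/16)²/(7/4) = 4489/448
175/64 < 4489/448 so t_c = 0
v_peak = √(175/64·7/4) = √(1225/256) = 35/16
t_a = (35/16)/(7/4) = 5/4; t_c = 0
T = 2·5/4 = 5/2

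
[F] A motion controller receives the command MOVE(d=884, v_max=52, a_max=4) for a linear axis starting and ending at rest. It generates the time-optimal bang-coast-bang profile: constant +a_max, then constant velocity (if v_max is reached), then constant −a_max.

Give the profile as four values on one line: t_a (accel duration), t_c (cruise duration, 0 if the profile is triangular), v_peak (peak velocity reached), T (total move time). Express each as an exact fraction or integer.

t_a=13 t_c=4 v_peak=52 T=30

vₘ²/aₘ = 52²/4 = 676
884 ≥ 676 ⇒ cruise phase
t_a = 52/4 = 13; v_peak = 52
d_cruise = 884 − 676 = 208; t_c = 208/52 = 4
T = 2·13 + 4 = 30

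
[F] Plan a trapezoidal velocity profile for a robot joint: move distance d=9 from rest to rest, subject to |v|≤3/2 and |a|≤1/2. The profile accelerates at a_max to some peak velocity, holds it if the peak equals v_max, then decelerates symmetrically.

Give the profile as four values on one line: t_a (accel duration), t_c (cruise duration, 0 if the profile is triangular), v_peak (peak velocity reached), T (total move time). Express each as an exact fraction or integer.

v_max²/a_max = (3/2)²/(1/2) = 9/2
9 ≥ 9/2 so v_max reached
t_a = (3/2)/(1/2) = 3; v_peak = 3/2
d_cruise = 9 − 9/2 = 9/2; t_c = (9/2)/(3/2) = 3
T = 2·3 + 3 = 9

t_a=3 t_c=3 v_peak=3/2 T=9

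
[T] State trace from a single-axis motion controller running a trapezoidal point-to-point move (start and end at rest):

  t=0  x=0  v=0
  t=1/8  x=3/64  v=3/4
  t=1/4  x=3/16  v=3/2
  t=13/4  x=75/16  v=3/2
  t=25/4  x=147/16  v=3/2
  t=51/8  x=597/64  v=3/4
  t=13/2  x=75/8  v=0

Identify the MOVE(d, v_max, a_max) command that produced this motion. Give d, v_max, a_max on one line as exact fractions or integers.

final state: t=13/2, x=75/8, v=0 → d = 75/8
a_max = (3/4−0)/(1/8−0) = 6
max v = 3/2 over t∈[1/4,25/4] → v_max = 3/2
check: 3/2·(1/4+6) = 75/8 ✓

d=75/8 v_max=3/2 a_max=6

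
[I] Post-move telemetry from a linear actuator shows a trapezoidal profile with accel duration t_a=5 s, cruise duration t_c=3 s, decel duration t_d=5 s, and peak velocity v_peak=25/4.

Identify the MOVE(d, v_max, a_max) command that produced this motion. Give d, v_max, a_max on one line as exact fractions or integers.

a_max = (25/4)/5 = 5/4
d_a = ½·25/4·5 = 125/8; d_c = 25/4·3 = 75/4
d = 2·125/8 + 75/4 = 50
t_c = 3 > 0 ⇒ limit active, v_max = 25/4

d=50 v_max=25/4 a_max=5/4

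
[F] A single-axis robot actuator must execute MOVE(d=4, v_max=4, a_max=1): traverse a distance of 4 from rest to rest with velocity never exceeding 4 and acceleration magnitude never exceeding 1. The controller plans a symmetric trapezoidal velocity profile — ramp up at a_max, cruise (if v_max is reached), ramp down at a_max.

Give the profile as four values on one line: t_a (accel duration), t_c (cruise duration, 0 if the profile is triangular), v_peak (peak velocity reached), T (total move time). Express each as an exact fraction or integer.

t_a=2 t_c=0 v_peak=2 T=4

v_max²/a_max = 4²/1 = 16
4 < 16 so t_c = 0
v_peak = √(4·1) = √4 = 2
t_a = 2/1 = 2; t_c = 0
T = 2·2 = 4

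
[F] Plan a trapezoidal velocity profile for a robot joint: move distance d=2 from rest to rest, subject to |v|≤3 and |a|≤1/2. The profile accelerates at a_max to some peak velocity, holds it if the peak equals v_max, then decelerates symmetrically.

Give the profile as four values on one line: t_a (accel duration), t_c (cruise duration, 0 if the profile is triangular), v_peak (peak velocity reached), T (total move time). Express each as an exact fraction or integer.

vₘ²/aₘ = 3²/(1/2) = 18
2 < 18 so t_c = 0
v_peak = √(2·1/2) = √1 = 1
t_a = 1/(1/2) = 2; t_c = 0
T = 2·2 = 4

t_a=2 t_c=0 v_peak=1 T=4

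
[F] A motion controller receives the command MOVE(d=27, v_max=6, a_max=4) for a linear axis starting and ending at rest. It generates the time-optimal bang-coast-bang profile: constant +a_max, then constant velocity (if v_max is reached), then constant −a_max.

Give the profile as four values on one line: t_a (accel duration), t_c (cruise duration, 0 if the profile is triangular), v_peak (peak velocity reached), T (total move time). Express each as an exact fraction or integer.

t_a=3/2 t_c=3 v_peak=6 T=6

v_max²/a_max = 6²/4 = 9
27 ≥ 9 ⇒ cruise phase
t_a = 6/4 = 3/2; v_peak = 6
d_cruise = 27 − 9 = 18; t_c = 18/6 = 3
T = 2·3/2 + 3 = 6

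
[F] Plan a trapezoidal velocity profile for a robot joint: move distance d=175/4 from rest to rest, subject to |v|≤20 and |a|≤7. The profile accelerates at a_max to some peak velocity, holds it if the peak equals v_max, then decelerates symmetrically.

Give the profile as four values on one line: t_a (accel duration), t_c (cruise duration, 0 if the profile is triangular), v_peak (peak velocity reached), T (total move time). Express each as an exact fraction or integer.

v_max²/a_max = 20²/7 = 400/7
175/4 < 400/7 ⇒ no cruise
v_peak = √(175/4·7) = √(1225/4) = 35/2
t_a = (35/2)/7 = 5/2; t_c = 0
T = 2·5/2 = 5

t_a=5/2 t_c=0 v_peak=35/2 T=5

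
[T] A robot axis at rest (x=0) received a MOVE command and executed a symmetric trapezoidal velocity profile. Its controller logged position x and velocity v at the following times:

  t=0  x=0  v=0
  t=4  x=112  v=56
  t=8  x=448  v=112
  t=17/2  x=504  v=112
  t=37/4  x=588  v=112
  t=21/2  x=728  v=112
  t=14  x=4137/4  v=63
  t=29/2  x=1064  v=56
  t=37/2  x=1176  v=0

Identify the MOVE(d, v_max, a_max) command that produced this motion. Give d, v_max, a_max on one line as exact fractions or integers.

d=1176 v_max=112 a_max=14

final state: t=37/2, x=1176, v=0 → d = 1176
a_max = (56−0)/(4−0) = 14
max v = 112 over t∈[8,21/2] → v_max = 112
check: 112·(8+5/2) = 1176 ✓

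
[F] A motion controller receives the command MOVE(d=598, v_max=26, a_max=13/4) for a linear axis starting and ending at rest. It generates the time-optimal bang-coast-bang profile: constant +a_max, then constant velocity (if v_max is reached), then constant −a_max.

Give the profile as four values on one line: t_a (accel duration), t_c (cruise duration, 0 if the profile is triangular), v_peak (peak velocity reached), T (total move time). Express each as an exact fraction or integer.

t_a=8 t_c=15 v_peak=26 T=31

vₘ²/aₘ = 26²/(13/4) = 208
598 ≥ 208 → trapezoidal
t_a = 26/(13/4) = 8; v_peak = 26
d_cruise = 598 − 208 = 390; t_c = 390/26 = 15
T = 2·8 + 15 = 31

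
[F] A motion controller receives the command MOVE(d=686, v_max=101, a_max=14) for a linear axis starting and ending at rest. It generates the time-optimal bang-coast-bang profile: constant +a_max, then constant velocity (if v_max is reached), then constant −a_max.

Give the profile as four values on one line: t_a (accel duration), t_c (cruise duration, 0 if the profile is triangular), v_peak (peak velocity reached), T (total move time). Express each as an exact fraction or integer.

t_a=7 t_c=0 v_peak=98 T=14

(v_max)²/a_max = 101²/14 = 10201/14
686 < 10201/14 ⇒ no cruise
v_peak = √(686·14) = √9604 = 98
t_a = 98/14 = 7; t_c = 0
T = 2·7 = 14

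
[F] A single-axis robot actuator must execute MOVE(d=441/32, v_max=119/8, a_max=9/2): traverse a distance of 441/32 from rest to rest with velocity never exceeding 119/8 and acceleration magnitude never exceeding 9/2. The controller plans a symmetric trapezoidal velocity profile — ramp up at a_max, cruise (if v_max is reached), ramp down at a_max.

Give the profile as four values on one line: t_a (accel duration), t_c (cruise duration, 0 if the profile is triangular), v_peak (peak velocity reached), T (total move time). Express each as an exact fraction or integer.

(v_max)²/a_max = (119/8)²/(9/2) = 14161/288
441/32 < 14161/288 ⇒ no cruise
v_peak = √(441/32·9/2) = √(3969/64) = 63/8
t_a = (63/8)/(9/2) = 7/4; t_c = 0
T = 2·7/4 = 7/2

t_a=7/4 t_c=0 v_peak=63/8 T=7/2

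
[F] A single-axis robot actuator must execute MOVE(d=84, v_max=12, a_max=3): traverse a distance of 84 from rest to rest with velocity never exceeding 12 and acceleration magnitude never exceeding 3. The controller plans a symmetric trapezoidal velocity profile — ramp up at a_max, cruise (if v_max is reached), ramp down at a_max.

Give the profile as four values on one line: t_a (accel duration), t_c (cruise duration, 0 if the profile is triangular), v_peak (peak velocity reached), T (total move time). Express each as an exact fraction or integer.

vₘ²/aₘ = 12²/3 = 48
84 ≥ 48 so v_max reached
t_a = 12/3 = 4; v_peak = 12
d_cruise = 84 − 48 = 36; t_c = 36/12 = 3
T = 2·4 + 3 = 11

t_a=4 t_c=3 v_peak=12 T=11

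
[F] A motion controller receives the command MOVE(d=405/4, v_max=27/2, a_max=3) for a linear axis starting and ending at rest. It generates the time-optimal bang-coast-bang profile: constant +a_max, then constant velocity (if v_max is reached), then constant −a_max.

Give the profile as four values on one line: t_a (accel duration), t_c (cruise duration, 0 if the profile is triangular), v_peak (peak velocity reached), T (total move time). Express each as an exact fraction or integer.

t_a=9/2 t_c=3 v_peak=27/2 T=12

v_max²/a_max = (27/2)²/3 = 243/4
405/4 ≥ 243/4 ⇒ cruise phase
t_a = (27/2)/3 = 9/2; v_peak = 27/2
d_cruise = 405/4 − 243/4 = 81/2; t_c = (81/2)/(27/2) = 3
T = 2·9/2 + 3 = 12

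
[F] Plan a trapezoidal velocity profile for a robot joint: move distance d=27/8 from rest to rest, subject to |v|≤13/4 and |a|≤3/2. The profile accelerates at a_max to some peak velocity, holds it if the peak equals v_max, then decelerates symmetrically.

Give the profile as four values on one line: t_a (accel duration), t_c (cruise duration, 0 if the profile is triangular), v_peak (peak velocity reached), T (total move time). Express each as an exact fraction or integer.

vₘ²/aₘ = (13/4)²/(3/2) = 169/24
27/8 < 169/24 so t_c = 0
v_peak = √(27/8·3/2) = √(81/16) = 9/4
t_a = (9/4)/(3/2) = 3/2; t_c = 0
T = 2·3/2 = 3

t_a=3/2 t_c=0 v_peak=9/4 T=3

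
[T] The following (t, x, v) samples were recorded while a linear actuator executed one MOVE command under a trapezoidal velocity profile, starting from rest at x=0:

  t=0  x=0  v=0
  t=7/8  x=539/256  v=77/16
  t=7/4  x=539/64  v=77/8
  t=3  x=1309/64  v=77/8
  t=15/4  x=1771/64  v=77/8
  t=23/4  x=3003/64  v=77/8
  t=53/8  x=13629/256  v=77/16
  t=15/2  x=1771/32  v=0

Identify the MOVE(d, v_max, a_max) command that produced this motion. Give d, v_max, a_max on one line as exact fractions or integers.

final state: t=15/2, x=1771/32, v=0 → d = 1771/32
a_max = (77/16−0)/(7/8−0) = 11/2
max v = 77/8 over t∈[7/4,23/4] → v_max = 77/8
check: 77/8·(7/4+4) = 1771/32 ✓

d=1771/32 v_max=77/8 a_max=11/2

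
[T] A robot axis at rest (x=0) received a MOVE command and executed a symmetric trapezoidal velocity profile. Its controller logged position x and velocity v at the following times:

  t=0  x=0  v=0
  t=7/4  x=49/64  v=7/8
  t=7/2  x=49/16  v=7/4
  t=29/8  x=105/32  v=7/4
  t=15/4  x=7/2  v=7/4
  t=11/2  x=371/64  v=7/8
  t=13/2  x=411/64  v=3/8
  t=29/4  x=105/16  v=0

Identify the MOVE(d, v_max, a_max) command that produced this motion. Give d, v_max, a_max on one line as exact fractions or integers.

final state: t=29/4, x=105/16, v=0 → d = 105/16
a_max = (7/8−0)/(7/4−0) = 1/2
max v = 7/4 over t∈[7/2,15/4] → v_max = 7/4
check: 7/4·(7/2+1/4) = 105/16 ✓

d=105/16 v_max=7/4 a_max=1/2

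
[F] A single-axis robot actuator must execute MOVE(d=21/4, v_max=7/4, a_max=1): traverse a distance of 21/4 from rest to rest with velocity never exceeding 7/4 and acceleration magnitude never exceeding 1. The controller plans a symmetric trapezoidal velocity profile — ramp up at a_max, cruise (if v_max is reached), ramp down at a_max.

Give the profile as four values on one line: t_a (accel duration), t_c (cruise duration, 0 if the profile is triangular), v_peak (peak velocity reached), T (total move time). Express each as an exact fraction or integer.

t_a=7/4 t_c=5/4 v_peak=7/4 T=19/4

vₘ²/aₘ = (7/4)²/1 = 49/16
21/4 ≥ 49/16 so v_max reached
t_a = (7/4)/1 = 7/4; v_peak = 7/4
d_cruise = 21/4 − 49/16 = 35/16; t_c = (35/16)/(7/4) = 5/4
T = 2·7/4 + 5/4 = 19/4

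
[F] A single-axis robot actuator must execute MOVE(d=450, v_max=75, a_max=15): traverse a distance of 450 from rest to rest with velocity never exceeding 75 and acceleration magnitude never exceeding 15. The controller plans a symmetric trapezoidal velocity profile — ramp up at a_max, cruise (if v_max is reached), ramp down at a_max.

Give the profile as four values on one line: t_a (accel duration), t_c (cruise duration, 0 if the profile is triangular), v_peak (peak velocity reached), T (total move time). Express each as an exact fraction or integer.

t_a=5 t_c=1 v_peak=75 T=11

v_max²/a_max = 75²/15 = 375
450 ≥ 375 → trapezoidal
t_a = 75/15 = 5; v_peak = 75
d_cruise = 450 − 375 = 75; t_c = 75/75 = 1
T = 2·5 + 1 = 11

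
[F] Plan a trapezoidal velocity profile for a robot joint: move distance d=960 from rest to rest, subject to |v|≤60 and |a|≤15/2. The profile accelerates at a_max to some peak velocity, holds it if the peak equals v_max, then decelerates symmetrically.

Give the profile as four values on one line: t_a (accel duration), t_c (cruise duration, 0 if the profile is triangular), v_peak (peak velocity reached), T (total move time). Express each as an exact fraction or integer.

(v_max)²/a_max = 60²/(15/2) = 480
960 ≥ 480 → trapezoidal
t_a = 60/(15/2) = 8; v_peak = 60
d_cruise = 960 − 480 = 480; t_c = 480/60 = 8
T = 2·8 + 8 = 24

t_a=8 t_c=8 v_peak=60 T=24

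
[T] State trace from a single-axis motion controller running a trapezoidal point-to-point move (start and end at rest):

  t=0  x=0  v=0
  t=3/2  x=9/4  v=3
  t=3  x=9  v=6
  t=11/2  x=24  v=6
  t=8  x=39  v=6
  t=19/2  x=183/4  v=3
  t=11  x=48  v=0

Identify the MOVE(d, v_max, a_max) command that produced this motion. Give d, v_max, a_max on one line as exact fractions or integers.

final state: t=11, x=48, v=0 → d = 48
a_max = (3−0)/(3/2−0) = 2
max v = 6 over t∈[3,8] → v_max = 6
check: 6·(3+5) = 48 ✓

d=48 v_max=6 a_max=2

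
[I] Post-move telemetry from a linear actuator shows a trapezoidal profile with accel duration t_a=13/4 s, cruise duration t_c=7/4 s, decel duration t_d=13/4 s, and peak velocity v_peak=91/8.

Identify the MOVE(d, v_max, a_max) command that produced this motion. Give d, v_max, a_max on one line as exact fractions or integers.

d=455/8 v_max=91/8 a_max=7/2

a_max = (91/8)/(13/4) = 7/2
d_a = ½·91/8·13/4 = 1183/64; d_c = 91/8·7/4 = 637/32
d = 2·1183/64 + 637/32 = 455/8
t_c = 7/4 > 0 so v_max = 91/8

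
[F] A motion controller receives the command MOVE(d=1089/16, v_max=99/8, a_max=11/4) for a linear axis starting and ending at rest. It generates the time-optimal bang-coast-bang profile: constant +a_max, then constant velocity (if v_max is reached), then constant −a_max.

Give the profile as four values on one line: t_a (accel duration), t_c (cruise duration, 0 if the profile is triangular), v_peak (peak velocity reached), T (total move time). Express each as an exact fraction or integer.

t_a=9/2 t_c=1 v_peak=99/8 T=10

(v_max)²/a_max = (99/8)²/(11/4) = 891/16
1089/16 ≥ 891/16 ⇒ cruise phase
t_a = (99/8)/(11/4) = 9/2; v_peak = 99/8
d_cruise = 1089/16 − 891/16 = 99/8; t_c = (99/8)/(99/8) = 1
T = 2·9/2 + 1 = 10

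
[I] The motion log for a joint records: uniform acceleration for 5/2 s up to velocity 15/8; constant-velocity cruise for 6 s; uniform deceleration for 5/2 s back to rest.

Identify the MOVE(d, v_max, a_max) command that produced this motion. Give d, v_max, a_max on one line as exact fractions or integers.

d=255/16 v_max=15/8 a_max=3/4

a_max = (15/8)/(5/2) = 3/4
d_a = ½·15/8·5/2 = 75/32; d_c = 15/8·6 = 45/4
d = 2·75/32 + 45/4 = 255/16
t_c = 6 > 0 so v_max = 15/8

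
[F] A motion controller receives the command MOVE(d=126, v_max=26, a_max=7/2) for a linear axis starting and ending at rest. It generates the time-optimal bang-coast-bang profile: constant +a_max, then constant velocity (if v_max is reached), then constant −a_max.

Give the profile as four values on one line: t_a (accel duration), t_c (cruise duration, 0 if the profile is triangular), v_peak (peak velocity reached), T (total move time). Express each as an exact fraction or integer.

t_a=6 t_c=0 v_peak=21 T=12

vₘ²/aₘ = 26²/(7/2) = 1352/7
126 < 1352/7 so t_c = 0
v_peak = √(126·7/2) = √441 = 21
t_a = 21/(7/2) = 6; t_c = 0
T = 2·6 = 12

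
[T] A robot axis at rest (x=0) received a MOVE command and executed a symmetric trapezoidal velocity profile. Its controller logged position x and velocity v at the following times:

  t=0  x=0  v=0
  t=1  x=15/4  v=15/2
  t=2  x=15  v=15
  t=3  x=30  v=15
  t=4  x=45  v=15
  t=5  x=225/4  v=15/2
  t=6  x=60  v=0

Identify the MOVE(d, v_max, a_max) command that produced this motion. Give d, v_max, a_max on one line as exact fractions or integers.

d=60 v_max=15 a_max=15/2

final state: t=6, x=60, v=0 → d = 60
a_max = (15/2−0)/(1−0) = 15/2
max v = 15 over t∈[2,4] → v_max = 15
check: 15·(2+2) = 60 ✓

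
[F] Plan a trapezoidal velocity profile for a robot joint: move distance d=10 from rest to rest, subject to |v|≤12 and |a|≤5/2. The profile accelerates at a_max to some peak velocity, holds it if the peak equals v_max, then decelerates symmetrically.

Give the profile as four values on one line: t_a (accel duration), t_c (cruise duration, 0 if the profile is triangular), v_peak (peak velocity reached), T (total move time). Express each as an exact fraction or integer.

vₘ²/aₘ = 12²/(5/2) = 288/5
10 < 288/5 → triangular
v_peak = √(10·5/2) = √25 = 5
t_a = 5/(5/2) = 2; t_c = 0
T = 2·2 = 4

t_a=2 t_c=0 v_peak=5 T=4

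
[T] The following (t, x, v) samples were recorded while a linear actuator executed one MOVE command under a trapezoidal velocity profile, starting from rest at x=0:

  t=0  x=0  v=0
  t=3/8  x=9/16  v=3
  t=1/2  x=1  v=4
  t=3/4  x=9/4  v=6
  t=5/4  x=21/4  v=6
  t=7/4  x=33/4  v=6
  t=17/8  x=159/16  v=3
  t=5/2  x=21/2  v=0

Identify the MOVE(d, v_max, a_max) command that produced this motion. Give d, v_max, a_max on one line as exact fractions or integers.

final state: t=5/2, x=21/2, v=0 → d = 21/2
a_max = (3−0)/(3/8−0) = 8
max v = 6 over t∈[3/4,7/4] → v_max = 6
check: 6·(3/4+1) = 21/2 ✓

d=21/2 v_max=6 a_max=8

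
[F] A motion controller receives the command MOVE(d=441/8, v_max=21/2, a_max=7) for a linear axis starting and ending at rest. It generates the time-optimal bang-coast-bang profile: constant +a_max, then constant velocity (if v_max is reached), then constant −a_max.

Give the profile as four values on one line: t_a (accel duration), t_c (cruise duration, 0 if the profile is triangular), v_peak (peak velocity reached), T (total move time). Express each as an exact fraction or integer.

v_max²/a_max = (21/2)²/7 = 63/4
441/8 ≥ 63/4 so v_max reached
t_a = (21/2)/7 = 3/2; v_peak = 21/2
d_cruise = 441/8 − 63/4 = 315/8; t_c = (315/8)/(21/2) = 15/4
T = 2·3/2 + 15/4 = 27/4

t_a=3/2 t_c=15/4 v_peak=21/2 T=27/4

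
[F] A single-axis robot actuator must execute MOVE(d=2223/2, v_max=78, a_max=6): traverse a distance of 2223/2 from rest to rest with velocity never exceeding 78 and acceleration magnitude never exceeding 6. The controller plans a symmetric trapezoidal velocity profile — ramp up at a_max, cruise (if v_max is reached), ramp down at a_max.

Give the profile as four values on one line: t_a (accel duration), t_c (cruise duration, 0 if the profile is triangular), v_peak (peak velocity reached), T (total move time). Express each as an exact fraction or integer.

t_a=13 t_c=5/4 v_peak=78 T=109/4

v_max²/a_max = 78²/6 = 1014
2223/2 ≥ 1014 → trapezoidal
t_a = 78/6 = 13; v_peak = 78
d_cruise = 2223/2 − 1014 = 195/2; t_c = (195/2)/78 = 5/4
T = 2·13 + 5/4 = 109/4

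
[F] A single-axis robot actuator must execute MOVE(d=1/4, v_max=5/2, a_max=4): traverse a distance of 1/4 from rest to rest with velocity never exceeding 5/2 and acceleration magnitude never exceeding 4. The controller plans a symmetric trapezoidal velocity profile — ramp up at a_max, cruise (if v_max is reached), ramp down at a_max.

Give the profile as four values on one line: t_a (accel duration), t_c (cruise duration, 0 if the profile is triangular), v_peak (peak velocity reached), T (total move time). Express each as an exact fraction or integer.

v_max²/a_max = (5/2)²/4 = 25/16
1/4 < 25/16 → triangular
v_peak = √(1/4·4) = √1 = 1
t_a = 1/4; t_c = 0
T = 2·1/4 = 1/2

t_a=1/4 t_c=0 v_peak=1 T=1/2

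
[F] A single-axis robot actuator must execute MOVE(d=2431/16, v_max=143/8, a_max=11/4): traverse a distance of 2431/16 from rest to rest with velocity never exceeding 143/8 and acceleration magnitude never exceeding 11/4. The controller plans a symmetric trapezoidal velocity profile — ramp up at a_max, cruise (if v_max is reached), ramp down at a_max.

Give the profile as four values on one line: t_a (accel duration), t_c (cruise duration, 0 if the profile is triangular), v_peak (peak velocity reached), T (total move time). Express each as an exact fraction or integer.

t_a=13/2 t_c=2 v_peak=143/8 T=15

v_max²/a_max = (143/8)²/(11/4) = 1859/16
2431/16 ≥ 1859/16 ⇒ cruise phase
t_a = (143/8)/(11/4) = 13/2; v_peak = 143/8
d_cruise = 2431/16 − 1859/16 = 143/4; t_c = (143/4)/(143/8) = 2
T = 2·13/2 + 2 = 15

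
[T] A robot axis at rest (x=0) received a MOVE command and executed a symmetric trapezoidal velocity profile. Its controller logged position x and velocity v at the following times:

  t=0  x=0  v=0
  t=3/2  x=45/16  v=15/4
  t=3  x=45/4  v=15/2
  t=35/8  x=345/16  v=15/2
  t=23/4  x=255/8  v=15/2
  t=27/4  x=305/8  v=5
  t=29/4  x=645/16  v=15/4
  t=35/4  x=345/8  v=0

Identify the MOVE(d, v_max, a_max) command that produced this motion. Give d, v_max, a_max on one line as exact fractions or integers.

d=345/8 v_max=15/2 a_max=5/2

final state: t=35/4, x=345/8, v=0 → d = 345/8
a_max = (15/4−0)/(3/2−0) = 5/2
max v = 15/2 over t∈[3,23/4] → v_max = 15/2
check: 15/2·(3+11/4) = 345/8 ✓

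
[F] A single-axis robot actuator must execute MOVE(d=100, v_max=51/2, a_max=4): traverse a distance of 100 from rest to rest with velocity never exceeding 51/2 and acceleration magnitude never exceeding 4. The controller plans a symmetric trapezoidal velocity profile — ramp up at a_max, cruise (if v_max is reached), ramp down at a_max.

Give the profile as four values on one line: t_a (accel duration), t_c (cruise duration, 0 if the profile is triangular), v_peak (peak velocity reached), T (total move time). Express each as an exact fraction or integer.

vₘ²/aₘ = (51/2)²/4 = 2601/16
100 < 2601/16 ⇒ no cruise
v_peak = √(100·4) = √400 = 20
t_a = 20/4 = 5; t_c = 0
T = 2·5 = 10

t_a=5 t_c=0 v_peak=20 T=10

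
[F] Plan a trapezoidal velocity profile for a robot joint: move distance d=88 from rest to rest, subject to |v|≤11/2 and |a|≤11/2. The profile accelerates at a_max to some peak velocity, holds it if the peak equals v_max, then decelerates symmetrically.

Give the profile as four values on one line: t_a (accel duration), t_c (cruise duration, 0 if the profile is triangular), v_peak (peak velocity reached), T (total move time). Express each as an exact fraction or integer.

v_max²/a_max = (11/2)²/(11/2) = 11/2
88 ≥ 11/2 → trapezoidal
t_a = (11/2)/(11/2) = 1; v_peak = 11/2
d_cruise = 88 − 11/2 = 165/2; t_c = (165/2)/(11/2) = 15
T = 2·1 + 15 = 17

t_a=1 t_c=15 v_peak=11/2 T=17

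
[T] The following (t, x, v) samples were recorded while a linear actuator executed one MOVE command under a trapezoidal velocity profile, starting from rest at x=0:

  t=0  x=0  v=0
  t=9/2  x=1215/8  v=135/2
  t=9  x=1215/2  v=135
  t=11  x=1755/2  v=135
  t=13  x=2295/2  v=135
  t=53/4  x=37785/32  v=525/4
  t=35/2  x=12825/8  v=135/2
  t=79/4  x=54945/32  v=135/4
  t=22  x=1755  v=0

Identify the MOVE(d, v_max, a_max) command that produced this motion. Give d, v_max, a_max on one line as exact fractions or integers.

final state: t=22, x=1755, v=0 → d = 1755
a_max = (135/2−0)/(9/2−0) = 15
max v = 135 over t∈[9,13] → v_max = 135
check: 135·(9+4) = 1755 ✓

d=1755 v_max=135 a_max=15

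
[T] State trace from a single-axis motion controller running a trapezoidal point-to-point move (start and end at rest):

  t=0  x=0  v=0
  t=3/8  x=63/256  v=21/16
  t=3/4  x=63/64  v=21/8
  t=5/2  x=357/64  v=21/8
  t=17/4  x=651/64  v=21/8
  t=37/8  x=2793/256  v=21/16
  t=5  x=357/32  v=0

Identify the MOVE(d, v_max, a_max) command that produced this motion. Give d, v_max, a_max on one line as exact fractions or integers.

final state: t=5, x=357/32, v=0 → d = 357/32
a_max = (21/16−0)/(3/8−0) = 7/2
max v = 21/8 over t∈[3/4,17/4] → v_max = 21/8
check: 21/8·(3/4+7/2) = 357/32 ✓

d=357/32 v_max=21/8 a_max=7/2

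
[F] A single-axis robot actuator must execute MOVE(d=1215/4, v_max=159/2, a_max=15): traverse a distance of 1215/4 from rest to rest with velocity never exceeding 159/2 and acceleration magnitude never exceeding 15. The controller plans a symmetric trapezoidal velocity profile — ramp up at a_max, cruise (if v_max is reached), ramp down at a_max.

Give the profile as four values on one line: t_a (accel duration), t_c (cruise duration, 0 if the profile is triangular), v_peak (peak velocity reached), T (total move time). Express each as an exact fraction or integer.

t_a=9/2 t_c=0 v_peak=135/2 T=9

vₘ²/aₘ = (159/2)²/15 = 8427/20
1215/4 < 8427/20 so t_c = 0
v_peak = √(1215/4·15) = √(18225/4) = 135/2
t_a = (135/2)/15 = 9/2; t_c = 0
T = 2·9/2 = 9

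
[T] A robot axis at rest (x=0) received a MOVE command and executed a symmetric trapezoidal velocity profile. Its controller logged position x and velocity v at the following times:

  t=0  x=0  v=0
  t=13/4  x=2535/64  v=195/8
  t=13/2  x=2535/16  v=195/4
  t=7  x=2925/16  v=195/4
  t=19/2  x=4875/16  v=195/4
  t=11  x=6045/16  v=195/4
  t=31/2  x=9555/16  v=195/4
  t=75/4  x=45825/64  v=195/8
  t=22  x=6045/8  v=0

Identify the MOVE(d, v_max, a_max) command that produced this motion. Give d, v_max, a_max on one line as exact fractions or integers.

d=6045/8 v_max=195/4 a_max=15/2

final state: t=22, x=6045/8, v=0 → d = 6045/8
a_max = (195/8−0)/(13/4−0) = 15/2
max v = 195/4 over t∈[13/2,31/2] → v_max = 195/4
check: 195/4·(13/2+9) = 6045/8 ✓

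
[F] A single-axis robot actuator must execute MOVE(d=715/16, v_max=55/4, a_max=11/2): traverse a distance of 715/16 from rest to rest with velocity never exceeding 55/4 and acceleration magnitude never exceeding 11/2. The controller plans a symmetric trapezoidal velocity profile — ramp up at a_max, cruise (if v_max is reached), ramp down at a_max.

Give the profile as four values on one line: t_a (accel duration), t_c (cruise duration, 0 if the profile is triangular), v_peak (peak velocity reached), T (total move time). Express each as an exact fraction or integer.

t_a=5/2 t_c=3/4 v_peak=55/4 T=23/4

v_max²/a_max = (55/4)²/(11/2) = 275/8
715/16 ≥ 275/8 ⇒ cruise phase
t_a = (55/4)/(11/2) = 5/2; v_peak = 55/4
d_cruise = 715/16 − 275/8 = 165/16; t_c = (165/16)/(55/4) = 3/4
T = 2·5/2 + 3/4 = 23/4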